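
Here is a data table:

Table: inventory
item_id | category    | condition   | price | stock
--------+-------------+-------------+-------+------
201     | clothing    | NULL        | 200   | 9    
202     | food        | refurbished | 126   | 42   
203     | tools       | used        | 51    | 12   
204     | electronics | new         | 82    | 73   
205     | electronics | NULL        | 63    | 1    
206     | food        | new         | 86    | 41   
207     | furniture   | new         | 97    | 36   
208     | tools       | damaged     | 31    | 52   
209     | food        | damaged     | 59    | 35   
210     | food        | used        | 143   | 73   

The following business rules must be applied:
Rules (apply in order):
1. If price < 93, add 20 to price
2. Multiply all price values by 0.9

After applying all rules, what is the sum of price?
952.2

Step 1: Apply Rule 1 - Add 20 to records with price < 93
  - 6 records affected: 372 + (6 × 20) = 492
  - Unaffected records: 566
  - Sum after Rule 1: 1058
Step 2: Apply Rule 2 - Multiply all by 0.9
  - 1058 × 0.9 = 952.2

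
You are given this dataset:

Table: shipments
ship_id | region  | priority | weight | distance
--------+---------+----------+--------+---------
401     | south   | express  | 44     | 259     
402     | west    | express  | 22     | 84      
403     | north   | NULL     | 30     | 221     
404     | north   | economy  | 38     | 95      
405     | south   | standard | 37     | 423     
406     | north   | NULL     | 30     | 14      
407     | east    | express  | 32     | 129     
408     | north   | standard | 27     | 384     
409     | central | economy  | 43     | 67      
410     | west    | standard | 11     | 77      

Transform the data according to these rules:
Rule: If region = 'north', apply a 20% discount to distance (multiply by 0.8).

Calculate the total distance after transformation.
1610.2

Step 1: Records with region = 'north' have total distance = 714
Step 2: Apply multiplier: 714 × 0.8 = 571.2
Step 3: Other records total: 1039
Step 4: Final sum = 571.2 + 1039 = 1610.2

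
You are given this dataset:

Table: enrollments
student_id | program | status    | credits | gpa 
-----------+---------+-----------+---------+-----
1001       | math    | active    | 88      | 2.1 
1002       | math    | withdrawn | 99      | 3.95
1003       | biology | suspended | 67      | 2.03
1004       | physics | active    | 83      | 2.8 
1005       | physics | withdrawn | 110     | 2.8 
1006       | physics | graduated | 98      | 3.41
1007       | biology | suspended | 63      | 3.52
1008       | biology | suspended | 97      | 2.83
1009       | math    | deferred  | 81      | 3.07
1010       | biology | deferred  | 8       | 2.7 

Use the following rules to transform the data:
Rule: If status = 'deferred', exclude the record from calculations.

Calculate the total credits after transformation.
705

Step 1: Identify records where status = 'deferred'
Step 2: The excluded records sum to 89
Step 3: Original total credits = 794
Step 4: Remaining total = 794 - 89 = 705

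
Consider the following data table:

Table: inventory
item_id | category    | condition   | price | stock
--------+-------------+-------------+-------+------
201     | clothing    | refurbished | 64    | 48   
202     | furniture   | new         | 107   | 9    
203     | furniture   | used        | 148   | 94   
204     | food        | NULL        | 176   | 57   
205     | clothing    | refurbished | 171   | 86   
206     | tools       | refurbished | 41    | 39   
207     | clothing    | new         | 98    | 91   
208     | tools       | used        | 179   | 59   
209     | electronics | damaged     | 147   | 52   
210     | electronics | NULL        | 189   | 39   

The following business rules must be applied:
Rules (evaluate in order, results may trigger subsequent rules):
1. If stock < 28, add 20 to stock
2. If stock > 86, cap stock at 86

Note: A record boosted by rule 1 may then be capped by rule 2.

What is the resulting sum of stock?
581

Step 1: Apply rule 1 to records with stock < 28
  - 1 records get bonus of 20
  - Of these, 0 records then exceed 86 and get capped
Step 2: Apply rule 2 to records with stock > 86
  - 2 records (original) are capped
Step 3: Calculate final sum = 581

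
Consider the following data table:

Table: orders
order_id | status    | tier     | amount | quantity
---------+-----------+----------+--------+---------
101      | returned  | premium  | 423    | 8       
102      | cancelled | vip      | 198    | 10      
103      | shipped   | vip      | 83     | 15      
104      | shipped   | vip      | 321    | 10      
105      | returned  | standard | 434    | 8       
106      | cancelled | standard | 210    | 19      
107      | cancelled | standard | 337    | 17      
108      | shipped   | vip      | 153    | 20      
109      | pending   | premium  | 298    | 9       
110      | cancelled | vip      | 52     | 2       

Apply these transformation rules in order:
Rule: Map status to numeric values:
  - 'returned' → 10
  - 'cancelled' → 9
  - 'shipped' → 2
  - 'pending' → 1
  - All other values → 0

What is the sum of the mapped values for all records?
63

Step 1: Apply mapping to each record
Step 2: Count by status:
  'returned': 2 records × 10 = 20
  'cancelled': 4 records × 9 = 36
  'shipped': 3 records × 2 = 6
  'pending': 1 records × 1 = 1
Step 3: Sum all mapped values = 63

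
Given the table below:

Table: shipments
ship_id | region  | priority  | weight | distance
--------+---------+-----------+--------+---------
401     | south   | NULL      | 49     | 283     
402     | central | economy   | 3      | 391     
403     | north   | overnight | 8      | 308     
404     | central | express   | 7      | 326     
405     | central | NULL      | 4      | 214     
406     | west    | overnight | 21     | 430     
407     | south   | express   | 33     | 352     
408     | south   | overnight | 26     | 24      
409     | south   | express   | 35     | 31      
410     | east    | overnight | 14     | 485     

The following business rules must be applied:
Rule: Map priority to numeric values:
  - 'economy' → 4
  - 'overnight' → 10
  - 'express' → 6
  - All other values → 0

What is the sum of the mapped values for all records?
62

Step 1: Apply mapping to each record
Step 2: Count by status:
  'economy': 1 records × 4 = 4
  'overnight': 4 records × 10 = 40
  'express': 3 records × 6 = 18
Step 3: Sum all mapped values = 62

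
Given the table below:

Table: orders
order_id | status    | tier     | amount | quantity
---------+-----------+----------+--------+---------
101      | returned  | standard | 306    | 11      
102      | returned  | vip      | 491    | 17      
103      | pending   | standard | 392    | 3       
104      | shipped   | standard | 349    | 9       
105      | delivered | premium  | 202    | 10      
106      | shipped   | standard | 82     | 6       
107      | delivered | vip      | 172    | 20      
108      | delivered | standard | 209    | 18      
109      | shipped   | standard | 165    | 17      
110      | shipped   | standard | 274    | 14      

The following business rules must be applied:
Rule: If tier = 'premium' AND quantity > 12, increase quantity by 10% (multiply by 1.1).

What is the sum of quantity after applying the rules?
125

Step 1: Find records where tier = 'premium' AND quantity > 12
Step 2: 0 records match, summing to 0
Step 3: After multiplier: 0 × 1.1 = 0.0
Step 4: Unaffected records sum: 125
Step 5: Final sum = 0.0 + 125 = 125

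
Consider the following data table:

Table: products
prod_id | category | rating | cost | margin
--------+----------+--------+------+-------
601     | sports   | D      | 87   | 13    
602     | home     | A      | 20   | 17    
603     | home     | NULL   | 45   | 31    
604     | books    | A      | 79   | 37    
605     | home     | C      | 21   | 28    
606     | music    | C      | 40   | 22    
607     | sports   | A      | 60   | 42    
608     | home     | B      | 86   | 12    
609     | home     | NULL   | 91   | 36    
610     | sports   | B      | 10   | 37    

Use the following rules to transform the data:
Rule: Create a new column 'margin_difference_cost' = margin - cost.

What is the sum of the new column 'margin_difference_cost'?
-264

Step 1: For each record, compute margin - cost
Example calculations:
  13 - 87 = -74
  17 - 20 = -3
  31 - 45 = -14
  ...
Step 2: Sum all derived values
Step 3: Total = -264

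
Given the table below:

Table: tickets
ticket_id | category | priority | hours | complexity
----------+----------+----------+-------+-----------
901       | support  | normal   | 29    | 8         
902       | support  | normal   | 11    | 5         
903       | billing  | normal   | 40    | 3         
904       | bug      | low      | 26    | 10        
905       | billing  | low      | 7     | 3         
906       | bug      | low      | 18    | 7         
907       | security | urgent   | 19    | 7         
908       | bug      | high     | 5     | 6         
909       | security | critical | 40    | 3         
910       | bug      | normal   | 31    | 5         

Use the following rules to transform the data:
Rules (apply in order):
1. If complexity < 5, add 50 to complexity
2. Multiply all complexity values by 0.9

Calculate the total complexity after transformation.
186.3

Step 1: Apply Rule 1 - Add 50 to records with complexity < 5
  - 3 records affected: 9 + (3 × 50) = 159
  - Unaffected records: 48
  - Sum after Rule 1: 207
Step 2: Apply Rule 2 - Multiply all by 0.9
  - 207 × 0.9 = 186.3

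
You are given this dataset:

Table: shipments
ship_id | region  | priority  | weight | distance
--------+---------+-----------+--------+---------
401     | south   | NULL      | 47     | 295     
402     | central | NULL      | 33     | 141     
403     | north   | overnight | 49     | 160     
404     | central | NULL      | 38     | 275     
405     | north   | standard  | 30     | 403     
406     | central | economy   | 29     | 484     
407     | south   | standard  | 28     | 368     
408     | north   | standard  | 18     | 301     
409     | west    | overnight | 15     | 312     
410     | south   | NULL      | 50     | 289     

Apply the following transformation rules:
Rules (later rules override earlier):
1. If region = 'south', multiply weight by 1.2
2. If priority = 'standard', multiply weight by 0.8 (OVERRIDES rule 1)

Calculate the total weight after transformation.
341.2

Step 1: Rule 2 takes priority for records with priority = 'standard'
  - 3 records: 76 × 0.8 = 60.8
Step 2: Rule 1 applies to remaining records with region = 'south'
  - 2 records: 97 × 1.2 = 116.4
Step 3: Other records unchanged: 164
Step 4: Final sum = 60.8 + 116.4 + 164 = 341.2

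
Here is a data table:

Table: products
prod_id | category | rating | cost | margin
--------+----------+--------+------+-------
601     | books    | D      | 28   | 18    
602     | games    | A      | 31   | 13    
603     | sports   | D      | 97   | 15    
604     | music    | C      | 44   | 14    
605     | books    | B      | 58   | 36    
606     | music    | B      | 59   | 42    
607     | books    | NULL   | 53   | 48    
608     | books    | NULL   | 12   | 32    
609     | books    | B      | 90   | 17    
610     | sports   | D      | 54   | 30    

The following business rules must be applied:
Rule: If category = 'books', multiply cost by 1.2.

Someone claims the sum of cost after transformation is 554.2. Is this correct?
No, the correct result is 574.2.

Step 1: Calculate the correct sum after transformation
Step 2: Apply multiplier 1.2 to records where category = 'books'
Step 3: Correct result = 574.2
Step 4: Claimed result = 554.2
Step 5: 574.2 ≠ 554.2
Conclusion: The claimed result is incorrect. The correct answer is 574.2.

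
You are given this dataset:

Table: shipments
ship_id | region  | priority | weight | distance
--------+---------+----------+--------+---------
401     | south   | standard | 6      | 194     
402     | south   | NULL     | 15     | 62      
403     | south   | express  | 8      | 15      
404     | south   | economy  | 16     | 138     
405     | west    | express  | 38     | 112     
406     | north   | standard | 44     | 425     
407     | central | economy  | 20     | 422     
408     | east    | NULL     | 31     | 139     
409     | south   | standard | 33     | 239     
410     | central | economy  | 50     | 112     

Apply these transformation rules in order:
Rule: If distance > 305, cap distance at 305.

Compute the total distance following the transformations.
1621

Step 1: 2 records have distance > 305
Step 2: These records originally summed to 847
Step 3: After capping: 2 × 305 = 610
Step 4: Unaffected records sum: 1011
Step 5: Final sum = 610 + 1011 = 1621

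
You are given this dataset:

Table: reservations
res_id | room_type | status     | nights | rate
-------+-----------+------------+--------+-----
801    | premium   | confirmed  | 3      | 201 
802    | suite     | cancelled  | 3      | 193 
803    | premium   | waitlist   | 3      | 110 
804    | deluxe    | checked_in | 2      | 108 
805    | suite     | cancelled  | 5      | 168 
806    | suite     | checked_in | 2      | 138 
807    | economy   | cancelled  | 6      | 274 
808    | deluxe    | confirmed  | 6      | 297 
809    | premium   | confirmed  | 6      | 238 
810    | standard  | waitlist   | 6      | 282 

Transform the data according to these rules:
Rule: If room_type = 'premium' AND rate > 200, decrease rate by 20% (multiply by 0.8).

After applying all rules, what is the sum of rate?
1921.2

Step 1: Find records where room_type = 'premium' AND rate > 200
Step 2: 2 records match, summing to 439
Step 3: After multiplier: 439 × 0.8 = 351.2
Step 4: Unaffected records sum: 1570
Step 5: Final sum = 351.2 + 1570 = 1921.2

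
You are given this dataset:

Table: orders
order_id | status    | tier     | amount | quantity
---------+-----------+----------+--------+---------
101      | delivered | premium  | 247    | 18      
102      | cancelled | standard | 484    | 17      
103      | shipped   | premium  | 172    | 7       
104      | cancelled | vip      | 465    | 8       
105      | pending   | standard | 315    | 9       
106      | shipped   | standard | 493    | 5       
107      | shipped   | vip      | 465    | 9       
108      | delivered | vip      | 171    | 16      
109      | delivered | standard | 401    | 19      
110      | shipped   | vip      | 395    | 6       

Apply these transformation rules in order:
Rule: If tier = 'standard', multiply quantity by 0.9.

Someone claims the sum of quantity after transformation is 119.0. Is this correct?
No, the correct result is 109.0.

Step 1: Calculate the correct sum after transformation
Step 2: Apply multiplier 0.9 to records where tier = 'standard'
Step 3: Correct result = 109.0
Step 4: Claimed result = 119.0
Step 5: 109.0 ≠ 119.0
Conclusion: The claimed result is incorrect. The correct answer is 109.0.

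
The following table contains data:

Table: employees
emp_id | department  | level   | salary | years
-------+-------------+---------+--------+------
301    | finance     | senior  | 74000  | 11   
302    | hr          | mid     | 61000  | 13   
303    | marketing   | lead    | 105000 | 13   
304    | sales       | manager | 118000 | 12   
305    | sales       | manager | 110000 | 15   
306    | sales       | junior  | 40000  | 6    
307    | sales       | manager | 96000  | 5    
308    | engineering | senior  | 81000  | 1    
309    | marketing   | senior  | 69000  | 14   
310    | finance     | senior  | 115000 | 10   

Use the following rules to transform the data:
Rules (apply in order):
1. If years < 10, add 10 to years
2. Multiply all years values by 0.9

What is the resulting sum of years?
117.0

Step 1: Apply Rule 1 - Add 10 to records with years < 10
  - 3 records affected: 12 + (3 × 10) = 42
  - Unaffected records: 88
  - Sum after Rule 1: 130
Step 2: Apply Rule 2 - Multiply all by 0.9
  - 130 × 0.9 = 117.0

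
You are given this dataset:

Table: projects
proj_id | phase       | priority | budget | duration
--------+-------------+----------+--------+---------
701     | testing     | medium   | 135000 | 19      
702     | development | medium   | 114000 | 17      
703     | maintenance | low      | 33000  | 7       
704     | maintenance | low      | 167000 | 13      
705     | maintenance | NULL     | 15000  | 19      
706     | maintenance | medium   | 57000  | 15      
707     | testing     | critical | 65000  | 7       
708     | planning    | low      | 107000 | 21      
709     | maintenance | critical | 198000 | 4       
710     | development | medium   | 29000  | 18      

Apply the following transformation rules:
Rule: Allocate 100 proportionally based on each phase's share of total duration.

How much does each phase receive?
development: 25.0, maintenance: 41.43, planning: 15.0, testing: 18.57

Step 1: Calculate total duration = 140
Step 2: Calculate each phase's proportion:
  development: 35/140 = 25.00% → 25.0
  maintenance: 58/140 = 41.43% → 41.43
  planning: 21/140 = 15.00% → 15.0
  testing: 26/140 = 18.57% → 18.57
Step 3: Verify: sum of allocations ≈ 100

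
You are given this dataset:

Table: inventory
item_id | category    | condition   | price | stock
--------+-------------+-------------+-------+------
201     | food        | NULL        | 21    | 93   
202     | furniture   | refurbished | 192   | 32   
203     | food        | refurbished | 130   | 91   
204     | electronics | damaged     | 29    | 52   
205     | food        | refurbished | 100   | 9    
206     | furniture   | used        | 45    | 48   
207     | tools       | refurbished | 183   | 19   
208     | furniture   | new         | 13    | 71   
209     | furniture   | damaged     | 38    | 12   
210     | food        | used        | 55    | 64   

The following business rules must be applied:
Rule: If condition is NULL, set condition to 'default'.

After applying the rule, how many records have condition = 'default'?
1

Step 1: Count records where condition IS NULL
Step 2: Found 1 records with NULL condition
Step 3: These records will have condition set to 'default'
Step 4: Records already having condition = 'default': 0
Step 5: Answer: 1 + 0 = 1 records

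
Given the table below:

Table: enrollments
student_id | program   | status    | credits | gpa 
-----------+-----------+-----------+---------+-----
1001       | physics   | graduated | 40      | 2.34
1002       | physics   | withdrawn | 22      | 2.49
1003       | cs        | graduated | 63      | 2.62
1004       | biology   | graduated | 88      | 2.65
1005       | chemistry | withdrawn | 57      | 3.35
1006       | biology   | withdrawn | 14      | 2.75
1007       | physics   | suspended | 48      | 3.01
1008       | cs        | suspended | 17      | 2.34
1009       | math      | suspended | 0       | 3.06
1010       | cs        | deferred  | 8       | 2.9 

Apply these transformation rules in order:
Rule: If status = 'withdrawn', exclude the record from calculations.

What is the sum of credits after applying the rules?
264

Step 1: Identify records where status = 'withdrawn'
Step 2: The excluded records sum to 93
Step 3: Original total credits = 357
Step 4: Remaining total = 357 - 93 = 264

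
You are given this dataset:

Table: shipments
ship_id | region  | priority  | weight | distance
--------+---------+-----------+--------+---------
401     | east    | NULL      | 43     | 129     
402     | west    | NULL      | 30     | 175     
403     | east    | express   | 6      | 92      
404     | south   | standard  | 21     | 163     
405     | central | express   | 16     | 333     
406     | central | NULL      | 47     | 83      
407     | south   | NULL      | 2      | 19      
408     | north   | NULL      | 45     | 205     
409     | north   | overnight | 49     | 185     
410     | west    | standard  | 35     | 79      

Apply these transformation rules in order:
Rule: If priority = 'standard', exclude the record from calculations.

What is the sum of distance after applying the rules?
1221

Step 1: Identify records where priority = 'standard'
Step 2: The excluded records sum to 242
Step 3: Original total distance = 1463
Step 4: Remaining total = 1463 - 242 = 1221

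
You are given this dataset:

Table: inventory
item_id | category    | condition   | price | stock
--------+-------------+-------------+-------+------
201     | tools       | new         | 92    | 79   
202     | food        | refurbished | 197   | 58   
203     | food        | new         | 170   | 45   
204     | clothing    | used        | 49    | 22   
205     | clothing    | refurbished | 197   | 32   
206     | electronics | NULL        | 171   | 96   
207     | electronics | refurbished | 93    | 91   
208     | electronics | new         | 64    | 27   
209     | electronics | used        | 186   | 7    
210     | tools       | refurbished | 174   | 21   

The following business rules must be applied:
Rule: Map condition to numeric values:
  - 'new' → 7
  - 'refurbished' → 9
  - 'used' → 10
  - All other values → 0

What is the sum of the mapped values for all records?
77

Step 1: Apply mapping to each record
Step 2: Count by status:
  'new': 3 records × 7 = 21
  'refurbished': 4 records × 9 = 36
  'used': 2 records × 10 = 20
Step 3: Sum all mapped values = 77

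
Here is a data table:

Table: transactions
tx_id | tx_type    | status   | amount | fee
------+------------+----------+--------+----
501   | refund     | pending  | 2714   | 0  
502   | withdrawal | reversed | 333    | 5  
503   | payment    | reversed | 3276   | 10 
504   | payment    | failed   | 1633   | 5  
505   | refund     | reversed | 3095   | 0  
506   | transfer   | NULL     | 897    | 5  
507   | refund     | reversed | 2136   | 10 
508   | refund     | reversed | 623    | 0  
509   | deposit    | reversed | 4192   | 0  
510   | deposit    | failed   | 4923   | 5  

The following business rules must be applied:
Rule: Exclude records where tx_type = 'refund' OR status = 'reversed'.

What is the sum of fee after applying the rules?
15

Step 1: Find records where tx_type = 'refund' OR status = 'reversed'
Step 2: 7 records match, summing to 25
Step 3: Original sum: 40
Step 4: Remaining sum = 40 - 25 = 15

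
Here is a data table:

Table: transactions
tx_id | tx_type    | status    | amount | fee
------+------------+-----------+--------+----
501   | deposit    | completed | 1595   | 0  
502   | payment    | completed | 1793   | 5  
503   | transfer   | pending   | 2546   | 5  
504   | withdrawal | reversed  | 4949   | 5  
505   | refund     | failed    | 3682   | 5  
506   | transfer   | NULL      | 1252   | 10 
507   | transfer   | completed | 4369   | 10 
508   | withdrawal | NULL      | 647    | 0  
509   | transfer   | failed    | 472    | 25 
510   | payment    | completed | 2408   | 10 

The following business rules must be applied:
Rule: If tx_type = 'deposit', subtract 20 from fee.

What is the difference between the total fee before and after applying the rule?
20

Step 1: Original sum of fee = 75
Step 2: 1 records have tx_type = 'deposit'
Step 3: Each affected record changes by -20
Step 4: Total change = 1 × -20 = -20
Step 5: New sum = 75 + -20 = 55
Step 6: Difference = |55 - 75| = 20
        (Sum decreased by 20)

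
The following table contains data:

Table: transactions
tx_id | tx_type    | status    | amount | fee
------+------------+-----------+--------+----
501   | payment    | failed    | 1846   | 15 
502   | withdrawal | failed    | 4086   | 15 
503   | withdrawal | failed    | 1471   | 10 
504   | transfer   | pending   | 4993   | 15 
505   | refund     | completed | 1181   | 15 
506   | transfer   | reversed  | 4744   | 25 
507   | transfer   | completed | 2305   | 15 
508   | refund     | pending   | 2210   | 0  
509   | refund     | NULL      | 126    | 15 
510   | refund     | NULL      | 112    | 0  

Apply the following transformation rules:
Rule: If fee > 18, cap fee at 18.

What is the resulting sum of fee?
118

Step 1: 1 records have fee > 18
Step 2: These records originally summed to 25
Step 3: After capping: 1 × 18 = 18
Step 4: Unaffected records sum: 100
Step 5: Final sum = 18 + 100 = 118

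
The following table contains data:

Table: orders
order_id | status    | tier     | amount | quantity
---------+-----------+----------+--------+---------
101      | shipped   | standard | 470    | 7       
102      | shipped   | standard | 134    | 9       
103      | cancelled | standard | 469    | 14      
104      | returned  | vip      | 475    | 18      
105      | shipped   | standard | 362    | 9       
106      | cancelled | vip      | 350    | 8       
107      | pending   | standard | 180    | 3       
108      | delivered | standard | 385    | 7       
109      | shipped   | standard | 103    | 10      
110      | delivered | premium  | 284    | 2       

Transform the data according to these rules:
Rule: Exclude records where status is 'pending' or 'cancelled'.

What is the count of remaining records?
7

Step 1: Count records to exclude
  - 1 (pending) + 2 (cancelled) = 3 records
Step 2: Total records: 10
Step 3: Remaining = 10 - 3 = 7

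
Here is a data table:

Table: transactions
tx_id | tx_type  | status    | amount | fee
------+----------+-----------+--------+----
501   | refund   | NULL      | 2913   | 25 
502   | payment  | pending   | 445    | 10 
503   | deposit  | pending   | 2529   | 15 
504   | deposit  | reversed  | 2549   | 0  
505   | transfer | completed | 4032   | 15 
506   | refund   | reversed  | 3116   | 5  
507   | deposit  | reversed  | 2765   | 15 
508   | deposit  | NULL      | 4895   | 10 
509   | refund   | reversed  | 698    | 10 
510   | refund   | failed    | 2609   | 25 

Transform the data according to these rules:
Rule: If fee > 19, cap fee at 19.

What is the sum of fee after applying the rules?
118

Step 1: 2 records have fee > 19
Step 2: These records originally summed to 50
Step 3: After capping: 2 × 19 = 38
Step 4: Unaffected records sum: 80
Step 5: Final sum = 38 + 80 = 118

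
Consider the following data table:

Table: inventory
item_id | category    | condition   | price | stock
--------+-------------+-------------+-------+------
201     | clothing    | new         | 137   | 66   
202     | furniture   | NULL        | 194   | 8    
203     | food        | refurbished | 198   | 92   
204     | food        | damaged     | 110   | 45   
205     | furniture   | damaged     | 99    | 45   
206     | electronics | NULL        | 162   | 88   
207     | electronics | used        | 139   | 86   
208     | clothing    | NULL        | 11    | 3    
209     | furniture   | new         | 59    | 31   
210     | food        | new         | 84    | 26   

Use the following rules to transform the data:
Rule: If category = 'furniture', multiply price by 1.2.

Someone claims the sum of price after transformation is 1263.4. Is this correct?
Yes, the result is correct.

Step 1: Calculate the correct sum after transformation
Step 2: Apply multiplier 1.2 to records where category = 'furniture'
Step 3: Correct result = 1263.4
Step 4: Claimed result = 1263.4
Step 5: 1263.4 = 1263.4 ✓
Conclusion: The claimed result is correct.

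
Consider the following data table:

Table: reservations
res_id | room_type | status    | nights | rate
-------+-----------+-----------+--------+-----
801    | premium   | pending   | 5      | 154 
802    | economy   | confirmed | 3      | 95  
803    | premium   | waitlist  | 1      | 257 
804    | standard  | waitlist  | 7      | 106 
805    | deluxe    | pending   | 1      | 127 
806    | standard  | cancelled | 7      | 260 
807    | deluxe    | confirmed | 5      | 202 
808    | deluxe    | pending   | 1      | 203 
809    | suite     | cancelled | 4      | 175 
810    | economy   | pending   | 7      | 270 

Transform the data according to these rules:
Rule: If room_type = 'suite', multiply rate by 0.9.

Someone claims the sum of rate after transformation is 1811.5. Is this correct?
No, the correct result is 1831.5.

Step 1: Calculate the correct sum after transformation
Step 2: Apply multiplier 0.9 to records where room_type = 'suite'
Step 3: Correct result = 1831.5
Step 4: Claimed result = 1811.5
Step 5: 1831.5 ≠ 1811.5
Conclusion: The claimed result is incorrect. The correct answer is 1831.5.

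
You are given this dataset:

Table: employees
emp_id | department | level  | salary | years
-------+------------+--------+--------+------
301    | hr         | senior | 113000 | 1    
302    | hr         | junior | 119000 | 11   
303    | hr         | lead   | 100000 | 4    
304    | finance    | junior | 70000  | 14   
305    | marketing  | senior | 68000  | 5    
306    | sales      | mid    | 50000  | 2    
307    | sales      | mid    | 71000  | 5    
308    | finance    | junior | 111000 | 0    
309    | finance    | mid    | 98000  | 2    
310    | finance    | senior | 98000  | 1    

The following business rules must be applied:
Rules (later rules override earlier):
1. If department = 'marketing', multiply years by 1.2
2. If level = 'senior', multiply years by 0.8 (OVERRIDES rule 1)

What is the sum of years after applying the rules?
43.6

Step 1: Rule 2 takes priority for records with level = 'senior'
  - 3 records: 7 × 0.8 = 5.6
Step 2: Rule 1 applies to remaining records with department = 'marketing'
  - 0 records: 0 × 1.2 = 0.0
Step 3: Other records unchanged: 38
Step 4: Final sum = 5.6 + 0.0 + 38 = 43.6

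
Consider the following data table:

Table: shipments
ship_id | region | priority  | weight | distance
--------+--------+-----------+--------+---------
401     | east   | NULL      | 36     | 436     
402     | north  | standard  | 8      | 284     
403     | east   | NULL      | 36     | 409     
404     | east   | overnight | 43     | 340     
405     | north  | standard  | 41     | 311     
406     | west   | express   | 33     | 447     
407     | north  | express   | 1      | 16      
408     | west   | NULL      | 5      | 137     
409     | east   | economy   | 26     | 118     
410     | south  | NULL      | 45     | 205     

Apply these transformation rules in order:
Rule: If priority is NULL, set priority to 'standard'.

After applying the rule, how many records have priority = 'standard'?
6

Step 1: Count records where priority IS NULL
Step 2: Found 4 records with NULL priority
Step 3: These records will have priority set to 'standard'
Step 4: Records already having priority = 'standard': 2
Step 5: Answer: 4 + 2 = 6 records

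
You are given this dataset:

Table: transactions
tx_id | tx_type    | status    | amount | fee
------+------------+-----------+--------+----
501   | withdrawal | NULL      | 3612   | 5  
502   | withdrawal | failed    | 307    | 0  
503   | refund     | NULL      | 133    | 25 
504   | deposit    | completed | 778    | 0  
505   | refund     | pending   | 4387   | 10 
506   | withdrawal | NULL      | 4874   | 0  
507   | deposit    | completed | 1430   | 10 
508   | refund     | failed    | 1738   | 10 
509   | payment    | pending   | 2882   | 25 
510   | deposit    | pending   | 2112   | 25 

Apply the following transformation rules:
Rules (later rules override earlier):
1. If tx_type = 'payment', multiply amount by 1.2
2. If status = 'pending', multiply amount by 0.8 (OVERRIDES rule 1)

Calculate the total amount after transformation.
20376.8

Step 1: Rule 2 takes priority for records with status = 'pending'
  - 3 records: 9381 × 0.8 = 7504.8
Step 2: Rule 1 applies to remaining records with tx_type = 'payment'
  - 0 records: 0 × 1.2 = 0.0
Step 3: Other records unchanged: 12872
Step 4: Final sum = 7504.8 + 0.0 + 12872 = 20376.8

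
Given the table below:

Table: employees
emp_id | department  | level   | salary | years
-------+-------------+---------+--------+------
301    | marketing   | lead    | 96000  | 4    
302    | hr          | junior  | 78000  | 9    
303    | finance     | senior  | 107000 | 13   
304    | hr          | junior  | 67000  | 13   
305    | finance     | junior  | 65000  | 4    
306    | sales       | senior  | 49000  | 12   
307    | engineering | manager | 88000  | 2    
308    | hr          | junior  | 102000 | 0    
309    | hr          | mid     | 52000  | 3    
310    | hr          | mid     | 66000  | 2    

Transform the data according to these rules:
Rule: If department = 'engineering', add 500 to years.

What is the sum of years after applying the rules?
562

Step 1: Count records where department = 'engineering': 1
Step 2: Total bonus added: 1 × 500 = 500
Step 3: Original sum of years: 62
Step 4: Final sum = 62 + 500 = 562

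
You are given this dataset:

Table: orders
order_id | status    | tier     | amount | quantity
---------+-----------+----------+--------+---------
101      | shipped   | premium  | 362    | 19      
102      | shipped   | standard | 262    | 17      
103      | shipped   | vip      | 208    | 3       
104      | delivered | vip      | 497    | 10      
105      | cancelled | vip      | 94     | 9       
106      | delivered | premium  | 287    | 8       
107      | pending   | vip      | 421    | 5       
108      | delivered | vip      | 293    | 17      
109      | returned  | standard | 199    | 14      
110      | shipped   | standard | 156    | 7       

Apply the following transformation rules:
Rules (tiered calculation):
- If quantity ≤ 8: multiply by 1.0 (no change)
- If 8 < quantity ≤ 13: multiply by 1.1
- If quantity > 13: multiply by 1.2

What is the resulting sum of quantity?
124.3

Step 1: Tier 1 (quantity ≤ 8): 4 records, sum = 23 × 1.0 = 23.0
Step 2: Tier 2 (8 < quantity ≤ 13): 2 records, sum = 19 × 1.1 = 20.9
Step 3: Tier 3 (quantity > 13): 4 records, sum = 67 × 1.2 = 80.4
Step 4: Final sum = 23.0 + 20.9 + 80.4 = 124.3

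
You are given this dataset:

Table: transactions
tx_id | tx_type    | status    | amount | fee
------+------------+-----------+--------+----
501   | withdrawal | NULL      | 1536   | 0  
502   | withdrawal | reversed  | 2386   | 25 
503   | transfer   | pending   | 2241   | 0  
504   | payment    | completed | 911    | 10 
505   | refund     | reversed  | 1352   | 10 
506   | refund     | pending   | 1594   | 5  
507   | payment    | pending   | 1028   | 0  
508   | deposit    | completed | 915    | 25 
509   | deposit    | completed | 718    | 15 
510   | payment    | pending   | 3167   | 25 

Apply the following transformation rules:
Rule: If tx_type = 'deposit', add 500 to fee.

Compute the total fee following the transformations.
1115

Step 1: Count records where tx_type = 'deposit': 2
Step 2: Total bonus added: 2 × 500 = 1000
Step 3: Original sum of fee: 115
Step 4: Final sum = 115 + 1000 = 1115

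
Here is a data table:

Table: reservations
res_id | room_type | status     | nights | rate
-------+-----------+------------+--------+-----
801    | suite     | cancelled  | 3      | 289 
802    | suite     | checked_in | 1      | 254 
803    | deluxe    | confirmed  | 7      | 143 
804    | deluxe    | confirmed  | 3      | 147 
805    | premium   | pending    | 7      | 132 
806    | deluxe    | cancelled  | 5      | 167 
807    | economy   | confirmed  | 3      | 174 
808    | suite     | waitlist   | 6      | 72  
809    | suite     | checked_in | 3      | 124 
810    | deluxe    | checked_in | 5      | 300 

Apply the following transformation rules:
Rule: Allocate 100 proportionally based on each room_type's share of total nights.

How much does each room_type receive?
deluxe: 46.51, economy: 6.98, premium: 16.28, suite: 30.23

Step 1: Calculate total nights = 43
Step 2: Calculate each room_type's proportion:
  deluxe: 20/43 = 46.51% → 46.51
  economy: 3/43 = 6.98% → 6.98
  premium: 7/43 = 16.28% → 16.28
  suite: 13/43 = 30.23% → 30.23
Step 3: Verify: sum of allocations ≈ 100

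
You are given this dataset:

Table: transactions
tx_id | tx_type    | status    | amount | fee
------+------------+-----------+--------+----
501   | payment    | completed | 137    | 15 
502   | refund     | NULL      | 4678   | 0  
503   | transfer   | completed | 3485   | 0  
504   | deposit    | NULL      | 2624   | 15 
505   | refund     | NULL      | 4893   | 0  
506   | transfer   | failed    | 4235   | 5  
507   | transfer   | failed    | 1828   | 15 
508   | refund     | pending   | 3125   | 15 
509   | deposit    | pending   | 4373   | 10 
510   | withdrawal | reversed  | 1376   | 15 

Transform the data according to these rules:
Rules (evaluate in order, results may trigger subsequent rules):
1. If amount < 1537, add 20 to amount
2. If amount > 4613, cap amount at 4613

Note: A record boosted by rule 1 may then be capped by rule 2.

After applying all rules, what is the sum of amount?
30449

Step 1: Apply rule 1 to records with amount < 1537
  - 2 records get bonus of 20
  - Of these, 0 records then exceed 4613 and get capped
Step 2: Apply rule 2 to records with amount > 4613
  - 2 records (original) are capped
Step 3: Calculate final sum = 30449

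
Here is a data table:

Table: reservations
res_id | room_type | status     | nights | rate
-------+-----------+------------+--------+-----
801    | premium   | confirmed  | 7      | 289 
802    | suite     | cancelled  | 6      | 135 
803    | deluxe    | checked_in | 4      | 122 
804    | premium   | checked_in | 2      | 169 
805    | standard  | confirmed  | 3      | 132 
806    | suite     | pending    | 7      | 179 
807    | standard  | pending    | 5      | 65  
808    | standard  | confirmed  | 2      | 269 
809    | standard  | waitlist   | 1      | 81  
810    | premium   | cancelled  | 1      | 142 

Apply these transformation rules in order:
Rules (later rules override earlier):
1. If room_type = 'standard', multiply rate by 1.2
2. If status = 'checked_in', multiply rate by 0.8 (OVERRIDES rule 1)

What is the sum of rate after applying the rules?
1634.2

Step 1: Rule 2 takes priority for records with status = 'checked_in'
  - 2 records: 291 × 0.8 = 232.8
Step 2: Rule 1 applies to remaining records with room_type = 'standard'
  - 4 records: 547 × 1.2 = 656.4
Step 3: Other records unchanged: 745
Step 4: Final sum = 232.8 + 656.4 + 745 = 1634.2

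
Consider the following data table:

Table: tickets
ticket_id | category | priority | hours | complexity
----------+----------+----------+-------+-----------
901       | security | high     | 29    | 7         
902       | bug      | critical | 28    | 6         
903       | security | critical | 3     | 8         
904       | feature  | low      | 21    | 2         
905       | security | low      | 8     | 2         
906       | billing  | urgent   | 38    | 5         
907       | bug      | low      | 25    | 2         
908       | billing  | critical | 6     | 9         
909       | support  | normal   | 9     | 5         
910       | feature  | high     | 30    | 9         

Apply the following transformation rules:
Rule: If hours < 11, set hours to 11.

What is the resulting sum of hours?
215

Step 1: 4 records have hours < 11
Step 2: These records originally summed to 26
Step 3: After setting to minimum: 4 × 11 = 44
Step 4: Unaffected records sum: 171
Step 5: Final sum = 44 + 171 = 215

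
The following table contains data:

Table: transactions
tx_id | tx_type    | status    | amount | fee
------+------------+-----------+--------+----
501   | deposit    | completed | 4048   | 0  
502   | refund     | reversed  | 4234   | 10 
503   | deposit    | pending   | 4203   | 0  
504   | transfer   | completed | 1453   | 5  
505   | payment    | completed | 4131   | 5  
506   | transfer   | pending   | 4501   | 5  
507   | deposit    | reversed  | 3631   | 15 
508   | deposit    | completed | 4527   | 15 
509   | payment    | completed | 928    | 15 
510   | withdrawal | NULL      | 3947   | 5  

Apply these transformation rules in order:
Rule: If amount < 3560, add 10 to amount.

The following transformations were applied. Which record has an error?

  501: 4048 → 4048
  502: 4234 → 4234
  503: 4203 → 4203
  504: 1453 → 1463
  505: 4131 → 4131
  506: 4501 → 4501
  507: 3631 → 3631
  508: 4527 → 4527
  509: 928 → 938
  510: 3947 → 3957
Record 510 has an error. The correct transformed value should be 3947, not 3957.

Step 1: Check each record against the rule
Step 2: Record 510 has amount = 3947
Step 3: Since 3947 >= 3560, the bonus should not have been applied
Step 4: Correct value = 3947, but claimed value = 3957
Conclusion: Record 510 has the error.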